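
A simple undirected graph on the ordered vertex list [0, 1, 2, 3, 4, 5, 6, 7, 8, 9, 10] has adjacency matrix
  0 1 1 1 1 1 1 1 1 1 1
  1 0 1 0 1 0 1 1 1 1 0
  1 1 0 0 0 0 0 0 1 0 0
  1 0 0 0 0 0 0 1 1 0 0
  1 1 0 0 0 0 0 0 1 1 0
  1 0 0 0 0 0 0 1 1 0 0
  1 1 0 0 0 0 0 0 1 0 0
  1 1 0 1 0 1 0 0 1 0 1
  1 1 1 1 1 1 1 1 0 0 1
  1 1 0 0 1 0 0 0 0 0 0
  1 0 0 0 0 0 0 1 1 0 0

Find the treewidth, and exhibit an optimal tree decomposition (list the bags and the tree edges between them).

Each bag holds 4 vertices, so the decomposition has width 3, which upper-bounds the treewidth. For the lower bound, the 4 vertices {0, 1, 2, 8} are pairwise adjacent, and any tree decomposition puts a clique entirely inside one bag — forcing width ≥ 3. Combining the bounds, tw(G) = 3.

Treewidth 3.
Bags: B1 = {0, 3, 7, 8}  B2 = {0, 1, 7, 8}  B3 = {0, 1, 4, 8}  B4 = {0, 1, 2, 8}  B5 = {0, 1, 4, 9}  B6 = {0, 1, 6, 8}  B7 = {0, 5, 7, 8}  B8 = {0, 7, 8, 10}
Tree: B1–B2, B2–B3, B3–B4, B3–B5, B4–B6, B1–B7, B1–B8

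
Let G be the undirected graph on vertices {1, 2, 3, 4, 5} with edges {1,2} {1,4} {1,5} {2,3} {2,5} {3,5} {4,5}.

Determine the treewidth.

A width-2 tree decomposition is:
Bags: B1 = {1, 2, 5}  B2 = {2, 3, 5}  B3 = {1, 4, 5}
Tree: B1–B2, B1–B3
The largest bag has 3 vertices, giving width 2; this decomposition certifies tw(G) ≤ 2. On the other hand G contains the 3-clique {1, 2, 5}. A clique must lie in a single bag of any decomposition, so no decomposition can have width below 2. Hence tw(G) = 2 exactly.

2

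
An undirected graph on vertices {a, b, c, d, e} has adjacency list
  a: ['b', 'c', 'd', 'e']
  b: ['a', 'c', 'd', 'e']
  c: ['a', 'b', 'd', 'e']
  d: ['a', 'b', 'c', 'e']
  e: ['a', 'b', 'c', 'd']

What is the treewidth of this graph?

4

A width-4 tree decomposition is:
Bags: B1 = {a, b, c, d, e}
Tree: (single bag)
With just one bag of size 5, the width is 5 − 1 = 4, so tw(G) ≤ 4. Conversely, {a, b, c, d, e} is a clique of size 5, and the vertices of any clique must share a bag in every tree decomposition; so some bag has ≥ 5 vertices and tw(G) ≥ 4. Combining the bounds, tw(G) = 4.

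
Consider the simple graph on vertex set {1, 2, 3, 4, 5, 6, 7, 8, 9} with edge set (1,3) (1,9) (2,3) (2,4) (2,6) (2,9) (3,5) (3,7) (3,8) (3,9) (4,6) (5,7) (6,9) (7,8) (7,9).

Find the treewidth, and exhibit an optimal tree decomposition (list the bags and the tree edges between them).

Every bag has size at most 3, so the width is 3 − 1 = 2 and tw(G) ≤ 2. For the lower bound, the 3 vertices {1, 3, 9} are pairwise adjacent, and any tree decomposition puts a clique entirely inside one bag — forcing width ≥ 2. Combining the bounds, tw(G) = 2.

Treewidth 2.
One optimal decomposition is:
Bags: B1 = {2, 3, 9}  B2 = {3, 7, 9}  B3 = {2, 6, 9}  B4 = {3, 7, 8}  B5 = {1, 3, 9}  B6 = {3, 5, 7}  B7 = {2, 4, 6}
Tree: B1–B2, B1–B3, B2–B4, B2–B5, B4–B6, B3–B7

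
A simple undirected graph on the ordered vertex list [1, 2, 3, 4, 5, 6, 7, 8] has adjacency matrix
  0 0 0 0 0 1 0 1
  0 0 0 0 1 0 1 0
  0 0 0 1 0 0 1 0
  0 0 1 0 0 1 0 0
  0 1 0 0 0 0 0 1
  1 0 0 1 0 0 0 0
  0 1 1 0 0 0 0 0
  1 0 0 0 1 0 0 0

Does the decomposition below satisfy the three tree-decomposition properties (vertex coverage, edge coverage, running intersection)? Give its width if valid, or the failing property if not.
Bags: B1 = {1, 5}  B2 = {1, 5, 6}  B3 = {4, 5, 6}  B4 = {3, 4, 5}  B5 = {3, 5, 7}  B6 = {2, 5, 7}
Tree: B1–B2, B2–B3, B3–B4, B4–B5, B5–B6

A tree decomposition must satisfy three properties: every vertex lies in some bag; for every edge, both endpoints lie together in some bag; and for every vertex, the bags containing it form a connected subtree. Here vertex 8 appears in no bag, so the decomposition is invalid.

No — vertex 8 appears in no bag.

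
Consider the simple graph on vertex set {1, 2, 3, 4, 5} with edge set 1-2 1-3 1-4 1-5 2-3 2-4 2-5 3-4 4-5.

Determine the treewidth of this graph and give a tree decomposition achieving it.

Treewidth 3.
One optimal decomposition is:
Bags: B1 = {1, 2, 3, 4}  B2 = {1, 2, 4, 5}
Tree: B1–B2

Each bag holds 4 vertices, so the decomposition has width 3, which upper-bounds the treewidth. Conversely, {1, 2, 3, 4} is a clique of size 4, and the vertices of any clique must share a bag in every tree decomposition; so some bag has ≥ 4 vertices and tw(G) ≥ 3. Combining the bounds, tw(G) = 3.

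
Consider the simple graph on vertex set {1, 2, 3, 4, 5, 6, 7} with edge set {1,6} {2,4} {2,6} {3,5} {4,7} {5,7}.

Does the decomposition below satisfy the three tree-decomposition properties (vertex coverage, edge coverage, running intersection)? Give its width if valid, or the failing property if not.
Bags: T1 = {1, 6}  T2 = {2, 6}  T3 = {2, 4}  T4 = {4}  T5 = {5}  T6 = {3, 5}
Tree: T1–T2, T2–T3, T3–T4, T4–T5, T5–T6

A tree decomposition must satisfy three properties: every vertex lies in some bag; for every edge, both endpoints lie together in some bag; and for every vertex, the bags containing it form a connected subtree. Here vertex 7 appears in no bag, so the decomposition is invalid.

No — vertex 7 appears in no bag.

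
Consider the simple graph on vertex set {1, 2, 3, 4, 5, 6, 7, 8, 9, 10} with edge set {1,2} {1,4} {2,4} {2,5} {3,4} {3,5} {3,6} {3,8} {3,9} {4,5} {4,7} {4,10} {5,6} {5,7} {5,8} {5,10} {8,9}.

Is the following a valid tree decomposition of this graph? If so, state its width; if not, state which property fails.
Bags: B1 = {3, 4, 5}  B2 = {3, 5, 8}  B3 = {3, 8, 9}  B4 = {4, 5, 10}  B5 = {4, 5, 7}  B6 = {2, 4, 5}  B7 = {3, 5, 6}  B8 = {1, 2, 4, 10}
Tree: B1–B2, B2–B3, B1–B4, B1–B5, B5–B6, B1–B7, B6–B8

No — bags containing vertex 10 are not connected in the tree.

A tree decomposition must satisfy three properties: every vertex lies in some bag; for every edge, both endpoints lie together in some bag; and for every vertex, the bags containing it form a connected subtree. Here bags containing vertex 10 are not connected in the tree, so the decomposition is invalid.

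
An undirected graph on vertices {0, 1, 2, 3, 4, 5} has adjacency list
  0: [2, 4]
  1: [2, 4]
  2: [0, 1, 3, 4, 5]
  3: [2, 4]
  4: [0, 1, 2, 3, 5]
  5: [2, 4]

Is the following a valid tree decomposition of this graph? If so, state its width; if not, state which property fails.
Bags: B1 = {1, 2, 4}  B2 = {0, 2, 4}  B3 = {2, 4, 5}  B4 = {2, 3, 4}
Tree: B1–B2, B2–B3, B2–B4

Every vertex of G appears in some bag (union = {0, 1, 2, 3, 4, 5}); every edge is covered by a bag; and for each vertex v the set of bags containing v is connected in the bag tree. The decomposition is therefore valid. The largest bag has 3 vertices, so the width is 2.

Yes; width 2.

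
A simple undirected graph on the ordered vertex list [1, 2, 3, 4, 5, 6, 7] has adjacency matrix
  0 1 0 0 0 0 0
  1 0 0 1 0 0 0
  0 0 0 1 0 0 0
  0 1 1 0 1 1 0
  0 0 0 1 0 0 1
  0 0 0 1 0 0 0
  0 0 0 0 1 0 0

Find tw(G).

A width-1 tree decomposition is:
Bags: B1 = {4, 5}  B2 = {4, 6}  B3 = {2, 4}  B4 = {5, 7}  B5 = {1, 2}  B6 = {3, 4}
Tree: B1–B2, B1–B3, B1–B4, B3–B5, B2–B6
Each bag holds 2 vertices, so the decomposition has width 1, which upper-bounds the treewidth. Any graph with an edge has treewidth ≥ 1, and G has the edge 4–5. Combining the bounds, tw(G) = 1.

1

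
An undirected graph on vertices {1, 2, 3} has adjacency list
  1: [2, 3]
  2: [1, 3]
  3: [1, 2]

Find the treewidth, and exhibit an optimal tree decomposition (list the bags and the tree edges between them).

A single bag containing all 3 vertices is trivially a valid decomposition of width 2. Conversely, {1, 2, 3} is a clique of size 3, and the vertices of any clique must share a bag in every tree decomposition; so some bag has ≥ 3 vertices and tw(G) ≥ 2. Therefore the treewidth is 2.

Treewidth 2.
One such decomposition:
Bags: B1 = {1, 2, 3}
Tree: (single bag)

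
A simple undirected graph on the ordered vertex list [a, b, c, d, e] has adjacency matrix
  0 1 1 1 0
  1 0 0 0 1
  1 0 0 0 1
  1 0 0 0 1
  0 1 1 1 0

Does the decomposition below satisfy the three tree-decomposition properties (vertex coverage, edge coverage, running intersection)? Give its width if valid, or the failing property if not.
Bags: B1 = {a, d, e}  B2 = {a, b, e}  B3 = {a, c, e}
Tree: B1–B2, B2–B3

Yes; width 2.

Checking the three conditions: (i) the bags cover all of {a, b, c, d, e}; (ii) for each edge, some bag contains both endpoints; (iii) the bags containing any fixed vertex form a subtree. All hold, so the decomposition is valid with width 3 − 1 = 2.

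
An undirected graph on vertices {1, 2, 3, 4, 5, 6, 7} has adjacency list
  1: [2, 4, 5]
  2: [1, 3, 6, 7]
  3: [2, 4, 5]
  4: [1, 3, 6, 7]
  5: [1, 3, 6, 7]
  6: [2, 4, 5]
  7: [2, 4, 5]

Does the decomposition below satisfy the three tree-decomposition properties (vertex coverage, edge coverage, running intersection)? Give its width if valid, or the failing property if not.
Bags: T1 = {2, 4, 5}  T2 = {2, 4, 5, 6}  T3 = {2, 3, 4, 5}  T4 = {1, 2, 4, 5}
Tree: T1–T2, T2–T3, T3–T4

No — vertex 7 appears in no bag.

A tree decomposition must satisfy three properties: every vertex lies in some bag; for every edge, both endpoints lie together in some bag; and for every vertex, the bags containing it form a connected subtree. Here vertex 7 appears in no bag, so the decomposition is invalid.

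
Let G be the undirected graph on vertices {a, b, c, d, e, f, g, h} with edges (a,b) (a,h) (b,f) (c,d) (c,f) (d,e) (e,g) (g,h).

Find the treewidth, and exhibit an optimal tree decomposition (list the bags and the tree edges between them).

The largest bag has 3 vertices, giving width 2; this decomposition certifies tw(G) ≤ 2. For the lower bound, G contains the cycle c–d–e–g–h–a–b–f–c, so G is not a forest; only forests have treewidth ≤ 1, hence tw(G) ≥ 2. The upper and lower bounds meet at 2, so that is the treewidth.

Treewidth 2.
One optimal decomposition is:
Bags: B1 = {c, d, e}  B2 = {c, e, g}  B3 = {c, g, h}  B4 = {a, c, h}  B5 = {a, b, c}  B6 = {b, c, f}
Tree: B1–B2, B2–B3, B3–B4, B4–B5, B5–B6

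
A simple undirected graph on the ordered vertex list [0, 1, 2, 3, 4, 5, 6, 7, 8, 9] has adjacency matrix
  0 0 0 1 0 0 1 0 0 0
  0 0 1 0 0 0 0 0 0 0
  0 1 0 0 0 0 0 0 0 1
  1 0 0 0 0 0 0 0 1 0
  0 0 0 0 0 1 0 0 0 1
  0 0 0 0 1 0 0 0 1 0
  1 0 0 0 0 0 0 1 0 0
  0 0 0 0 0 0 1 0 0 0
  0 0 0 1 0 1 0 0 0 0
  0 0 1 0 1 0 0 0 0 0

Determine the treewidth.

1

A width-1 tree decomposition is:
Bags: B1 = {1, 2}  B2 = {2, 9}  B3 = {4, 9}  B4 = {4, 5}  B5 = {5, 8}  B6 = {3, 8}  B7 = {0, 3}  B8 = {0, 6}  B9 = {6, 7}
Tree: B1–B2, B2–B3, B3–B4, B4–B5, B5–B6, B6–B7, B7–B8, B8–B9
The largest bag has 2 vertices, giving width 1; this decomposition certifies tw(G) ≤ 1. G has an edge, so its treewidth is at least 1. The upper and lower bounds meet at 1, so that is the treewidth.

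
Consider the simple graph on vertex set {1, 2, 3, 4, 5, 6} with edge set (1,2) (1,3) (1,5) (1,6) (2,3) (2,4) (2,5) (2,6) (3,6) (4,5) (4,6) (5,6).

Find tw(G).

3

A width-3 tree decomposition is:
Bags: B1 = {1, 2, 5, 6}  B2 = {2, 4, 5, 6}  B3 = {1, 2, 3, 6}
Tree: B1–B2, B1–B3
Every bag has size at most 4, so the width is 4 − 1 = 3 and tw(G) ≤ 3. On the other hand G contains the 4-clique {1, 2, 3, 6}. A clique must lie in a single bag of any decomposition, so no decomposition can have width below 3. Hence tw(G) = 3 exactly.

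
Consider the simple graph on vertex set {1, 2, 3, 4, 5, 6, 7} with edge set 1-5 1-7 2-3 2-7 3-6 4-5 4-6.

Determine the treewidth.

2

A width-2 tree decomposition is:
Bags: B1 = {1, 4, 5}  B2 = {1, 4, 7}  B3 = {2, 4, 7}  B4 = {2, 3, 4}  B5 = {3, 4, 6}
Tree: B1–B2, B2–B3, B3–B4, B4–B5
Every bag has size at most 3, so the width is 3 − 1 = 2 and tw(G) ≤ 2. For the lower bound, G contains the cycle 4–5–1–7–2–3–6–4, so G is not a forest; only forests have treewidth ≤ 1, hence tw(G) ≥ 2. The upper and lower bounds meet at 2, so that is the treewidth.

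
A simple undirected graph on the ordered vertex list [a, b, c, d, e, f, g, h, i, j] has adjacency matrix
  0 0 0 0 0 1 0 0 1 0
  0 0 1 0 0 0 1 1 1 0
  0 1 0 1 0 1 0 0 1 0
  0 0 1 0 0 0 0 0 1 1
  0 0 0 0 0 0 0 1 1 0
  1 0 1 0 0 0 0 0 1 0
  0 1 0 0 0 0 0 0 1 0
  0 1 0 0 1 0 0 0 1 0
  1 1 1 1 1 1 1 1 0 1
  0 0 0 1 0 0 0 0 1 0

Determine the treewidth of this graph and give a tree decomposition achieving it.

Treewidth 2.
Bags: B1 = {e, h, i}  B2 = {b, h, i}  B3 = {b, g, i}  B4 = {b, c, i}  B5 = {c, f, i}  B6 = {a, f, i}  B7 = {c, d, i}  B8 = {d, i, j}
Tree: B1–B2, B2–B3, B2–B4, B4–B5, B5–B6, B4–B7, B7–B8

Each bag holds 3 vertices, so the decomposition has width 2, which upper-bounds the treewidth. On the other hand G contains the 3-clique {d, i, j}. A clique must lie in a single bag of any decomposition, so no decomposition can have width below 2. Combining the bounds, tw(G) = 2.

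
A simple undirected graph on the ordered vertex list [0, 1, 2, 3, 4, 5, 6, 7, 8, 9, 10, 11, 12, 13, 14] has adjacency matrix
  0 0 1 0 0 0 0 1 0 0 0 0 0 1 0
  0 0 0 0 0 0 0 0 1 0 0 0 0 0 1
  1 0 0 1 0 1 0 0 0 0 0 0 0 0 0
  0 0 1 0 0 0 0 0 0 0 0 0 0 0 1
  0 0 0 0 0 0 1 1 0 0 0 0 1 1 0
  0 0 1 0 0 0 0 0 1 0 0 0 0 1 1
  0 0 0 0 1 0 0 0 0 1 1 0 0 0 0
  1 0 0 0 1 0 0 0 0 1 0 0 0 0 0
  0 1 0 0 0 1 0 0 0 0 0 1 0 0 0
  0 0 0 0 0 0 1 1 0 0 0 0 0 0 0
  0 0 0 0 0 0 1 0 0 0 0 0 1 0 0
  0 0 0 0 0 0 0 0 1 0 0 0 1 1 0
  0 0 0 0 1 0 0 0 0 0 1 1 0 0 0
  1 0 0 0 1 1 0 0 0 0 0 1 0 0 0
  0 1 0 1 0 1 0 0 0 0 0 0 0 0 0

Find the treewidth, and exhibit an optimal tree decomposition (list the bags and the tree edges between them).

The largest bag has 4 vertices, giving width 3; this decomposition certifies tw(G) ≤ 3. For the lower bound: the 4 vertex sets {6,9,10}, {7}, {4}, {0,11,12,13} are disjoint, each induces a connected subgraph, and every pair is joined by at least one edge of G. Contracting each set to a single vertex therefore yields K_{4} as a minor, and since treewidth is minor-monotone, tw(G) ≥ tw(K_{4}) = 3. Hence tw(G) = 3 exactly.

Treewidth 3.
One such decomposition:
Bags: B1 = {6, 7, 9, 10}  B2 = {4, 6, 7, 10}  B3 = {4, 7, 10, 12}  B4 = {0, 4, 7, 12}  B5 = {0, 4, 12, 13}  B6 = {0, 11, 12, 13}  B7 = {0, 2, 11, 13}  B8 = {2, 5, 11, 13}  B9 = {2, 5, 8, 11}  B10 = {2, 3, 5, 8}  B11 = {3, 5, 8, 14}  B12 = {1, 3, 8, 14}
Tree: B1–B2, B2–B3, B3–B4, B4–B5, B5–B6, B6–B7, B7–B8, B8–B9, B9–B10, B10–B11, B11–B12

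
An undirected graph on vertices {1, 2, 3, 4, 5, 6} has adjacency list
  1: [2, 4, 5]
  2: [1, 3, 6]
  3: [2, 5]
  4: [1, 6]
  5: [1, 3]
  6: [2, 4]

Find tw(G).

A width-2 tree decomposition is:
Bags: B1 = {2, 3, 5}  B2 = {1, 2, 5}  B3 = {1, 2, 6}  B4 = {1, 4, 6}
Tree: B1–B2, B2–B3, B3–B4
Each bag holds 3 vertices, so the decomposition has width 2, which upper-bounds the treewidth. For the lower bound, G contains the cycle 3–5–1–2–3, so G is not a forest; only forests have treewidth ≤ 1, hence tw(G) ≥ 2. Hence tw(G) = 2 exactly.

2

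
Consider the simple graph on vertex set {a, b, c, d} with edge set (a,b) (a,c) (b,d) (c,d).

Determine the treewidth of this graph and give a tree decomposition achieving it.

Treewidth 2.
One optimal decomposition is:
Bags: B1 = {a, b, d}  B2 = {a, c, d}
Tree: B1–B2

The largest bag has 3 vertices, giving width 2; this decomposition certifies tw(G) ≤ 2. For the lower bound, G contains the cycle d–b–a–c–d, so G is not a forest; only forests have treewidth ≤ 1, hence tw(G) ≥ 2. Therefore the treewidth is 2.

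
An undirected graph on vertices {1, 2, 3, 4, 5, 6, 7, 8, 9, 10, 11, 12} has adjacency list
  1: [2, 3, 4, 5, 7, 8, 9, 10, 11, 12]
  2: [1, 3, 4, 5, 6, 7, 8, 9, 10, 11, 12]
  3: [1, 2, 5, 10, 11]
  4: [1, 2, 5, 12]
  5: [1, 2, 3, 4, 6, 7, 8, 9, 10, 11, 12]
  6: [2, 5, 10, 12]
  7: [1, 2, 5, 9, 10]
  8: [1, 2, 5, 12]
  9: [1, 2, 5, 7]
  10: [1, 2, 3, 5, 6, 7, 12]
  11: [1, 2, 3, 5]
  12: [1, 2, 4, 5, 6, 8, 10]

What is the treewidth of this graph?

A width-4 tree decomposition is:
Bags: B1 = {1, 2, 3, 5, 10}  B2 = {1, 2, 3, 5, 11}  B3 = {1, 2, 5, 7, 10}  B4 = {1, 2, 5, 7, 9}  B5 = {1, 2, 5, 10, 12}  B6 = {1, 2, 4, 5, 12}  B7 = {1, 2, 5, 8, 12}  B8 = {2, 5, 6, 10, 12}
Tree: B1–B2, B1–B3, B3–B4, B1–B5, B5–B6, B5–B7, B5–B8
The largest bag has 5 vertices, giving width 4; this decomposition certifies tw(G) ≤ 4. For the lower bound, the 5 vertices {1, 2, 4, 5, 12} are pairwise adjacent, and any tree decomposition puts a clique entirely inside one bag — forcing width ≥ 4. Combining the bounds, tw(G) = 4.

4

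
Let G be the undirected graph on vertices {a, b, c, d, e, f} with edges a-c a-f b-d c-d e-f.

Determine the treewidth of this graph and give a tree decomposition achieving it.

Treewidth 1.
One such decomposition:
Bags: B1 = {b, d}  B2 = {c, d}  B3 = {a, c}  B4 = {a, f}  B5 = {e, f}
Tree: B1–B2, B2–B3, B3–B4, B4–B5

Every bag has size at most 2, so the width is 2 − 1 = 1 and tw(G) ≤ 1. G has an edge, so its treewidth is at least 1. Combining the bounds, tw(G) = 1.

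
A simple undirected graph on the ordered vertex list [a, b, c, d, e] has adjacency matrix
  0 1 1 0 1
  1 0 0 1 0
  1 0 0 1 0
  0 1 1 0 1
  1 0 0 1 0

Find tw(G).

2

A width-2 tree decomposition is:
Bags: B1 = {a, b, d}  B2 = {a, d, e}  B3 = {a, c, d}
Tree: B1–B2, B2–B3
The largest bag has 3 vertices, giving width 2; this decomposition certifies tw(G) ≤ 2. Since b–d–e–a–b is a cycle in G, G is not acyclic. Forests are exactly the graphs of treewidth ≤ 1, so tw(G) ≥ 2. Combining the bounds, tw(G) = 2.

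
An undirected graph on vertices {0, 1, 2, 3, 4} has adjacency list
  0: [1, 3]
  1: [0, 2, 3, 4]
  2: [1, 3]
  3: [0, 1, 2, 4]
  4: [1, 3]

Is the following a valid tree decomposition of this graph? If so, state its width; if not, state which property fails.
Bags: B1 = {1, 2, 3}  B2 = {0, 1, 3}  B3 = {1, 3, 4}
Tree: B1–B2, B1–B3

Yes; width 2.

Checking the three conditions: (i) the bags cover all of {0, 1, 2, 3, 4}; (ii) for each edge, some bag contains both endpoints; (iii) the bags containing any fixed vertex form a subtree. All hold, so the decomposition is valid with width 3 − 1 = 2.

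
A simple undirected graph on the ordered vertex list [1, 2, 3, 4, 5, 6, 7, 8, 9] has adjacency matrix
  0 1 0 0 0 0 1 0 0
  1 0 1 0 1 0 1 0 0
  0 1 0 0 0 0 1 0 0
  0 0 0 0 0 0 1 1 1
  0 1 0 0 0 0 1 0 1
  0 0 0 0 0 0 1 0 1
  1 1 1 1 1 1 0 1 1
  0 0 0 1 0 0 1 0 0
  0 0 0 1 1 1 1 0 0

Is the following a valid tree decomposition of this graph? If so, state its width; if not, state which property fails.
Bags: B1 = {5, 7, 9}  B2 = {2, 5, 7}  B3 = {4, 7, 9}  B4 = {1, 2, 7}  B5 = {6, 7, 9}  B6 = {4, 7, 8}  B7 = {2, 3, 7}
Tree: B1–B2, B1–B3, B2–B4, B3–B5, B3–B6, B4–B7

Checking the three conditions: (i) the bags cover all of {1, 2, 3, 4, 5, 6, 7, 8, 9}; (ii) for each edge, some bag contains both endpoints; (iii) the bags containing any fixed vertex form a subtree. All hold, so the decomposition is valid with width 3 − 1 = 2.

Yes; width 2.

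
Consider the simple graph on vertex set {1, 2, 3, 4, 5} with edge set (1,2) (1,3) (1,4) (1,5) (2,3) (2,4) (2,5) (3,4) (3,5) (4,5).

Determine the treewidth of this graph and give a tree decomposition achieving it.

With just one bag of size 5, the width is 5 − 1 = 4, so tw(G) ≤ 4. On the other hand G contains the 5-clique {1, 2, 3, 4, 5}. A clique must lie in a single bag of any decomposition, so no decomposition can have width below 4. Hence tw(G) = 4 exactly.

Treewidth 4.
One such decomposition:
Bags: B1 = {1, 2, 3, 4, 5}
Tree: (single bag)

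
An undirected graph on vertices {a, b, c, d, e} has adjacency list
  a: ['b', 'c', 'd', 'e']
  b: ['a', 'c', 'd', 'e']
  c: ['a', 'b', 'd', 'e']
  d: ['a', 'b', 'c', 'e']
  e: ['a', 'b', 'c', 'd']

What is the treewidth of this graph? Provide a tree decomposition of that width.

Treewidth 4.
Bags: B1 = {a, b, c, d, e}
Tree: (single bag)

With just one bag of size 5, the width is 5 − 1 = 4, so tw(G) ≤ 4. On the other hand G contains the 5-clique {a, b, c, d, e}. A clique must lie in a single bag of any decomposition, so no decomposition can have width below 4. Therefore the treewidth is 4.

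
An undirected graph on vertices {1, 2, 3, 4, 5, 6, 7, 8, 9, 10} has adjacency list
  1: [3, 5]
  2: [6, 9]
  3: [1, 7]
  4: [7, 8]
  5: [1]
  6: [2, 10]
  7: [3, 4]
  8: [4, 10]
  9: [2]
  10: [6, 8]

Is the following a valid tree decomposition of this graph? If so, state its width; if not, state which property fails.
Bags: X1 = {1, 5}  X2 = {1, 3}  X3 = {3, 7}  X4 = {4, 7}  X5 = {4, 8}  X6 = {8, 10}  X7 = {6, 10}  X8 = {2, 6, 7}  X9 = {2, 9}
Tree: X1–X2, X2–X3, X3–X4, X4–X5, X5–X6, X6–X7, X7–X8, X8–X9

No — bags containing vertex 7 are not connected in the tree.

A tree decomposition must satisfy three properties: every vertex lies in some bag; for every edge, both endpoints lie together in some bag; and for every vertex, the bags containing it form a connected subtree. Here bags containing vertex 7 are not connected in the tree, so the decomposition is invalid.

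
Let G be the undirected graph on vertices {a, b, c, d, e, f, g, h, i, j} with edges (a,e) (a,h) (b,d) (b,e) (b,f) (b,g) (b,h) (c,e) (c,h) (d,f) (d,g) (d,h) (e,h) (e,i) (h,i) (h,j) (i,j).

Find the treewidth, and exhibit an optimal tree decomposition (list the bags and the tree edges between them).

Treewidth 2.
Bags: B1 = {a, e, h}  B2 = {c, e, h}  B3 = {e, h, i}  B4 = {b, e, h}  B5 = {h, i, j}  B6 = {b, d, h}  B7 = {b, d, g}  B8 = {b, d, f}
Tree: B1–B2, B1–B3, B3–B4, B3–B5, B4–B6, B6–B7, B7–B8

Every bag has size at most 3, so the width is 3 − 1 = 2 and tw(G) ≤ 2. Conversely, {b, d, g} is a clique of size 3, and the vertices of any clique must share a bag in every tree decomposition; so some bag has ≥ 3 vertices and tw(G) ≥ 2. The upper and lower bounds meet at 2, so that is the treewidth.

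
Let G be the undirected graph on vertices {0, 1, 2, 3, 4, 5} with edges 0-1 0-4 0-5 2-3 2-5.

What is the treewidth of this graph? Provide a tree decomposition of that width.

Each bag holds 2 vertices, so the decomposition has width 1, which upper-bounds the treewidth. Any graph with an edge has treewidth ≥ 1, and G has the edge 5–2. Therefore the treewidth is 1.

Treewidth 1.
One optimal decomposition is:
Bags: B1 = {2, 5}  B2 = {2, 3}  B3 = {0, 5}  B4 = {0, 4}  B5 = {0, 1}
Tree: B1–B2, B1–B3, B3–B4, B4–B5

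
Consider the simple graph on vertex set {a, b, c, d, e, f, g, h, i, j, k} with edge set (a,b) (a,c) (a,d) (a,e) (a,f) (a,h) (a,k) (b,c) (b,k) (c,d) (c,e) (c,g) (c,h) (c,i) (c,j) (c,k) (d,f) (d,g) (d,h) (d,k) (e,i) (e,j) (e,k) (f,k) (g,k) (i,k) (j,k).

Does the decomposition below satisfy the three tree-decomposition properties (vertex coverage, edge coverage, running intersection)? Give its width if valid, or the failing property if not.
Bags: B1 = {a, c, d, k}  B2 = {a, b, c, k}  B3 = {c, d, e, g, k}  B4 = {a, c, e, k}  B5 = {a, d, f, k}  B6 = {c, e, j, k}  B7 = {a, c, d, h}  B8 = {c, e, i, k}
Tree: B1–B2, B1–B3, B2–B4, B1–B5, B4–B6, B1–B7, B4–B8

No — bags containing vertex e are not connected in the tree.

A tree decomposition must satisfy three properties: every vertex lies in some bag; for every edge, both endpoints lie together in some bag; and for every vertex, the bags containing it form a connected subtree. Here bags containing vertex e are not connected in the tree, so the decomposition is invalid.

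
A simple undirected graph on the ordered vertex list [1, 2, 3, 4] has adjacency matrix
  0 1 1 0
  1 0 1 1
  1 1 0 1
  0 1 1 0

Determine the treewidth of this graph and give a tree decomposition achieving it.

Treewidth 2.
Bags: B1 = {2, 3, 4}  B2 = {1, 2, 3}
Tree: B1–B2

Every bag has size at most 3, so the width is 3 − 1 = 2 and tw(G) ≤ 2. On the other hand G contains the 3-clique {1, 2, 3}. A clique must lie in a single bag of any decomposition, so no decomposition can have width below 2. Hence tw(G) = 2 exactly.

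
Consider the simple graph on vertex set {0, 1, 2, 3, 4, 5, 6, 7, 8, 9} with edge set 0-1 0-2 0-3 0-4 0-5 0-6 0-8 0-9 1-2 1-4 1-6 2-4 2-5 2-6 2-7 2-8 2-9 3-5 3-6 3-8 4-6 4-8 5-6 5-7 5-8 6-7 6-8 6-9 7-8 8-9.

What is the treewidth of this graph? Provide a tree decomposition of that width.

Treewidth 4.
Bags: B1 = {2, 5, 6, 7, 8}  B2 = {0, 2, 5, 6, 8}  B3 = {0, 2, 6, 8, 9}  B4 = {0, 2, 4, 6, 8}  B5 = {0, 1, 2, 4, 6}  B6 = {0, 3, 5, 6, 8}
Tree: B1–B2, B2–B3, B3–B4, B4–B5, B2–B6

The largest bag has 5 vertices, giving width 4; this decomposition certifies tw(G) ≤ 4. On the other hand G contains the 5-clique {0, 2, 6, 8, 9}. A clique must lie in a single bag of any decomposition, so no decomposition can have width below 4. Hence tw(G) = 4 exactly.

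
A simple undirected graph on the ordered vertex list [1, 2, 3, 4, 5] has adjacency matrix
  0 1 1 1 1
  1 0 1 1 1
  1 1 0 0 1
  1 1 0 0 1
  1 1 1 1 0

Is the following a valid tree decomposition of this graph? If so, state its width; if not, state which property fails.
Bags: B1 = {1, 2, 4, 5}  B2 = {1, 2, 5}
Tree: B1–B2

No — vertex 3 appears in no bag.

A tree decomposition must satisfy three properties: every vertex lies in some bag; for every edge, both endpoints lie together in some bag; and for every vertex, the bags containing it form a connected subtree. Here vertex 3 appears in no bag, so the decomposition is invalid.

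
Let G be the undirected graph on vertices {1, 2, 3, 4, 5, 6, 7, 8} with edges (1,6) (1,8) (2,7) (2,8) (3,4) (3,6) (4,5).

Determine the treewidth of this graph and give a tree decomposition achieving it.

Treewidth 1.
One optimal decomposition is:
Bags: B1 = {2, 7}  B2 = {2, 8}  B3 = {1, 8}  B4 = {1, 6}  B5 = {3, 6}  B6 = {3, 4}  B7 = {4, 5}
Tree: B1–B2, B2–B3, B3–B4, B4–B5, B5–B6, B6–B7

Each bag holds 2 vertices, so the decomposition has width 1, which upper-bounds the treewidth. Any graph with an edge has treewidth ≥ 1, and G has the edge 7–2. Therefore the treewidth is 1.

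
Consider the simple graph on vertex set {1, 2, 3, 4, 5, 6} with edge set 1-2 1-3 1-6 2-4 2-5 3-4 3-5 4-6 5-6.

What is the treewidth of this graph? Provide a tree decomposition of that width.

Treewidth 3.
One such decomposition:
Bags: B1 = {2, 3, 4, 6}  B2 = {2, 3, 5, 6}  B3 = {1, 2, 3, 6}
Tree: B1–B2, B2–B3

Each bag holds 4 vertices, so the decomposition has width 3, which upper-bounds the treewidth. For the lower bound: the 4 vertex sets {2,4}, {3,5}, {6}, {1} are disjoint, each induces a connected subgraph, and every pair is joined by at least one edge of G. Contracting each set to a single vertex therefore yields K_{4} as a minor, and since treewidth is minor-monotone, tw(G) ≥ tw(K_{4}) = 3. Therefore the treewidth is 3.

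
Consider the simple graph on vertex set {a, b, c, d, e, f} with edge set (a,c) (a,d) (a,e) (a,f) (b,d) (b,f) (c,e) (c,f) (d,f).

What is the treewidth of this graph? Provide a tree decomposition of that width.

Treewidth 2.
One such decomposition:
Bags: B1 = {a, c, f}  B2 = {a, c, e}  B3 = {a, d, f}  B4 = {b, d, f}
Tree: B1–B2, B1–B3, B3–B4

Every bag has size at most 3, so the width is 3 − 1 = 2 and tw(G) ≤ 2. For the lower bound, the 3 vertices {a, c, e} are pairwise adjacent, and any tree decomposition puts a clique entirely inside one bag — forcing width ≥ 2. The upper and lower bounds meet at 2, so that is the treewidth.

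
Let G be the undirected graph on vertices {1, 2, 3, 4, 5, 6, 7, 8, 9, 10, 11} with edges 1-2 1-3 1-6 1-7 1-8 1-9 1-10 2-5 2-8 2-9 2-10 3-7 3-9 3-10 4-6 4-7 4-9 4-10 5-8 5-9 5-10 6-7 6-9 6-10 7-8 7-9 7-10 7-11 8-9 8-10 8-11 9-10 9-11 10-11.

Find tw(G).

A width-4 tree decomposition is:
Bags: B1 = {1, 3, 7, 9, 10}  B2 = {1, 7, 8, 9, 10}  B3 = {7, 8, 9, 10, 11}  B4 = {1, 6, 7, 9, 10}  B5 = {4, 6, 7, 9, 10}  B6 = {1, 2, 8, 9, 10}  B7 = {2, 5, 8, 9, 10}
Tree: B1–B2, B2–B3, B1–B4, B4–B5, B2–B6, B6–B7
Each bag holds 5 vertices, so the decomposition has width 4, which upper-bounds the treewidth. Conversely, {1, 2, 8, 9, 10} is a clique of size 5, and the vertices of any clique must share a bag in every tree decomposition; so some bag has ≥ 5 vertices and tw(G) ≥ 4. Hence tw(G) = 4 exactly.

4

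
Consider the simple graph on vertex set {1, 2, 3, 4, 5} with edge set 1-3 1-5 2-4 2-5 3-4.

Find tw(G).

A width-2 tree decomposition is:
Bags: B1 = {1, 3, 4}  B2 = {1, 2, 4}  B3 = {1, 2, 5}
Tree: B1–B2, B2–B3
The largest bag has 3 vertices, giving width 2; this decomposition certifies tw(G) ≤ 2. The edges 1–3–4–2–5–1 form a cycle, so G is not a tree and its treewidth is at least 2. Therefore the treewidth is 2.

2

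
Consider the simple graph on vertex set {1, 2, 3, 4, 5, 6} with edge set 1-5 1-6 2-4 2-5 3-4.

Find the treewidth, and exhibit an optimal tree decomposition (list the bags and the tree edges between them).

Treewidth 1.
One optimal decomposition is:
Bags: B1 = {3, 4}  B2 = {2, 4}  B3 = {2, 5}  B4 = {1, 5}  B5 = {1, 6}
Tree: B1–B2, B2–B3, B3–B4, B4–B5

Every bag has size at most 2, so the width is 2 − 1 = 1 and tw(G) ≤ 1. Any graph with an edge has treewidth ≥ 1, and G has the edge 3–4. Combining the bounds, tw(G) = 1.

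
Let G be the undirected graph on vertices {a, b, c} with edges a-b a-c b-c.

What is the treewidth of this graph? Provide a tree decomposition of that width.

Treewidth 2.
Bags: B1 = {a, b, c}
Tree: (single bag)

A single bag containing all 3 vertices is trivially a valid decomposition of width 2. Conversely, {a, b, c} is a clique of size 3, and the vertices of any clique must share a bag in every tree decomposition; so some bag has ≥ 3 vertices and tw(G) ≥ 2. Combining the bounds, tw(G) = 2.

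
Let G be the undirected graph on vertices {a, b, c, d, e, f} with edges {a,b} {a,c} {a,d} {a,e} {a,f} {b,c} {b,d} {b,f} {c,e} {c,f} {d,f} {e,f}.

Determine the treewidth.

3

A width-3 tree decomposition is:
Bags: B1 = {a, b, c, f}  B2 = {a, b, d, f}  B3 = {a, c, e, f}
Tree: B1–B2, B1–B3
The largest bag has 4 vertices, giving width 3; this decomposition certifies tw(G) ≤ 3. Conversely, {a, b, d, f} is a clique of size 4, and the vertices of any clique must share a bag in every tree decomposition; so some bag has ≥ 4 vertices and tw(G) ≥ 3. Combining the bounds, tw(G) = 3.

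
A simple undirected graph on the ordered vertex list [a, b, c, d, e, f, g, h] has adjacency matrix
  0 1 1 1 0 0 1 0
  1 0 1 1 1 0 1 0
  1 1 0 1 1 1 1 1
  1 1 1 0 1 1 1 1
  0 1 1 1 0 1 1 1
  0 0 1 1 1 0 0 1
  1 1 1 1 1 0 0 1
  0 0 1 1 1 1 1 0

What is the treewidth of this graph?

4

A width-4 tree decomposition is:
Bags: B1 = {c, d, e, g, h}  B2 = {c, d, e, f, h}  B3 = {b, c, d, e, g}  B4 = {a, b, c, d, g}
Tree: B1–B2, B1–B3, B3–B4
Every bag has size at most 5, so the width is 5 − 1 = 4 and tw(G) ≤ 4. Conversely, {c, d, e, g, h} is a clique of size 5, and the vertices of any clique must share a bag in every tree decomposition; so some bag has ≥ 5 vertices and tw(G) ≥ 4. Hence tw(G) = 4 exactly.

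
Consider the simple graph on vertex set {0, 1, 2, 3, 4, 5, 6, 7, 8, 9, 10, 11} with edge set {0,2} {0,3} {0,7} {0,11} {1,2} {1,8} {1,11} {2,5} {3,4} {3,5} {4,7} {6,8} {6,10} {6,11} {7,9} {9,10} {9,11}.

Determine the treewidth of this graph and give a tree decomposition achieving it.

Treewidth 3.
Bags: B1 = {2, 3, 4, 5}  B2 = {0, 2, 3, 4}  B3 = {0, 2, 4, 7}  B4 = {0, 1, 2, 7}  B5 = {0, 1, 7, 11}  B6 = {1, 7, 9, 11}  B7 = {1, 8, 9, 11}  B8 = {6, 8, 9, 11}  B9 = {6, 8, 9, 10}
Tree: B1–B2, B2–B3, B3–B4, B4–B5, B5–B6, B6–B7, B7–B8, B8–B9

Every bag has size at most 4, so the width is 4 − 1 = 3 and tw(G) ≤ 3. For the lower bound: the 4 vertex sets {3,4,5}, {2}, {0}, {1,7,9,11} are disjoint, each induces a connected subgraph, and every pair is joined by at least one edge of G. Contracting each set to a single vertex therefore yields K_{4} as a minor, and since treewidth is minor-monotone, tw(G) ≥ tw(K_{4}) = 3. Therefore the treewidth is 3.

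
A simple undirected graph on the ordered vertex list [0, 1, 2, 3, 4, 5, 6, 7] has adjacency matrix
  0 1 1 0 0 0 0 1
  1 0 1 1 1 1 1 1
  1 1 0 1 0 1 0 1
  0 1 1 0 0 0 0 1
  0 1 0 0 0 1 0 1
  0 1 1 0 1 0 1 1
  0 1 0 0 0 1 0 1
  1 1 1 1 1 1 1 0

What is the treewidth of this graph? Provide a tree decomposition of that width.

Treewidth 3.
Bags: B1 = {1, 2, 3, 7}  B2 = {1, 2, 5, 7}  B3 = {1, 5, 6, 7}  B4 = {0, 1, 2, 7}  B5 = {1, 4, 5, 7}
Tree: B1–B2, B2–B3, B2–B4, B3–B5

Every bag has size at most 4, so the width is 4 − 1 = 3 and tw(G) ≤ 3. Conversely, {0, 1, 2, 7} is a clique of size 4, and the vertices of any clique must share a bag in every tree decomposition; so some bag has ≥ 4 vertices and tw(G) ≥ 3. Therefore the treewidth is 3.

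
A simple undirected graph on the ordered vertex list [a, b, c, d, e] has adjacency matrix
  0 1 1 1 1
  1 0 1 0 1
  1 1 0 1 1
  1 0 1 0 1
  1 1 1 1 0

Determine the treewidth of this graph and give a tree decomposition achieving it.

The largest bag has 4 vertices, giving width 3; this decomposition certifies tw(G) ≤ 3. On the other hand G contains the 4-clique {a, c, d, e}. A clique must lie in a single bag of any decomposition, so no decomposition can have width below 3. Therefore the treewidth is 3.

Treewidth 3.
One optimal decomposition is:
Bags: B1 = {a, b, c, e}  B2 = {a, c, d, e}
Tree: B1–B2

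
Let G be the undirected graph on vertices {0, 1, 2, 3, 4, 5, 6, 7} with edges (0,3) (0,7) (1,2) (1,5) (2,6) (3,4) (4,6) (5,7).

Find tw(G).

2

A width-2 tree decomposition is:
Bags: B1 = {0, 5, 7}  B2 = {0, 3, 5}  B3 = {3, 4, 5}  B4 = {4, 5, 6}  B5 = {2, 5, 6}  B6 = {1, 2, 5}
Tree: B1–B2, B2–B3, B3–B4, B4–B5, B5–B6
Each bag holds 3 vertices, so the decomposition has width 2, which upper-bounds the treewidth. Since 5–7–0–3–4–6–2–1–5 is a cycle in G, G is not acyclic. Forests are exactly the graphs of treewidth ≤ 1, so tw(G) ≥ 2. Combining the bounds, tw(G) = 2.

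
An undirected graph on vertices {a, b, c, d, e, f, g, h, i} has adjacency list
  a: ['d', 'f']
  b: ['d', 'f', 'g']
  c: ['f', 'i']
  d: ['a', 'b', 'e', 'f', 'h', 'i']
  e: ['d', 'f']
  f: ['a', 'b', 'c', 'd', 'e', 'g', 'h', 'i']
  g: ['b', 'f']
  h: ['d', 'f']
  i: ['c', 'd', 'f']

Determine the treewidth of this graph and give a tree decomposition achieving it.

Treewidth 2.
Bags: B1 = {d, f, i}  B2 = {d, f, h}  B3 = {d, e, f}  B4 = {b, d, f}  B5 = {b, f, g}  B6 = {c, f, i}  B7 = {a, d, f}
Tree: B1–B2, B2–B3, B3–B4, B4–B5, B1–B6, B4–B7

Each bag holds 3 vertices, so the decomposition has width 2, which upper-bounds the treewidth. For the lower bound, the 3 vertices {d, f, h} are pairwise adjacent, and any tree decomposition puts a clique entirely inside one bag — forcing width ≥ 2. Hence tw(G) = 2 exactly.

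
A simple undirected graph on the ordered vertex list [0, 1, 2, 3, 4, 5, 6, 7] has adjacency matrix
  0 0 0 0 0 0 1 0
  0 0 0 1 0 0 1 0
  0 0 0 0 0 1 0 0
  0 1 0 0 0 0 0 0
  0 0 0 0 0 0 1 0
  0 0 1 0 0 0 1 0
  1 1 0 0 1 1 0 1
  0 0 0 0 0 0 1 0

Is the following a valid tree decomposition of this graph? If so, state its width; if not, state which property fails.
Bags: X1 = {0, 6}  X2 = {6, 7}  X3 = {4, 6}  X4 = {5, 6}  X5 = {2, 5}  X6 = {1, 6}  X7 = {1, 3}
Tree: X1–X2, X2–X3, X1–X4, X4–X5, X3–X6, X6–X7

Yes; width 1.

Every vertex of G appears in some bag (union = {0, 1, 2, 3, 4, 5, 6, 7}); every edge is covered by a bag; and for each vertex v the set of bags containing v is connected in the bag tree. The decomposition is therefore valid. The largest bag has 2 vertices, so the width is 1.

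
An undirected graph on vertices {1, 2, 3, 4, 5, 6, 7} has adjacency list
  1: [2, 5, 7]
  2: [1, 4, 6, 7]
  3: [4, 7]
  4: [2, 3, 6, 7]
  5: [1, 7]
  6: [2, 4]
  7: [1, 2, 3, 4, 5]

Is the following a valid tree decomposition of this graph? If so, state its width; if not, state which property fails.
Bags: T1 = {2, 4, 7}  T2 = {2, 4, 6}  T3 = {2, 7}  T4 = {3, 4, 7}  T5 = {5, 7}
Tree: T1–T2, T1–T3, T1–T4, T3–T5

No — vertex 1 appears in no bag.

A tree decomposition must satisfy three properties: every vertex lies in some bag; for every edge, both endpoints lie together in some bag; and for every vertex, the bags containing it form a connected subtree. Here vertex 1 appears in no bag, so the decomposition is invalid.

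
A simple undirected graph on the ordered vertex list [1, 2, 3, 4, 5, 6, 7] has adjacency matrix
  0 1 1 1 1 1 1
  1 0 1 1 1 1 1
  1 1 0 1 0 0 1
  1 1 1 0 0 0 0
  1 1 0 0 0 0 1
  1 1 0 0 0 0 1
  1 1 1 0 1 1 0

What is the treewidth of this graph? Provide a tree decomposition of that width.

The largest bag has 4 vertices, giving width 3; this decomposition certifies tw(G) ≤ 3. On the other hand G contains the 4-clique {1, 2, 3, 4}. A clique must lie in a single bag of any decomposition, so no decomposition can have width below 3. Hence tw(G) = 3 exactly.

Treewidth 3.
Bags: B1 = {1, 2, 6, 7}  B2 = {1, 2, 3, 7}  B3 = {1, 2, 5, 7}  B4 = {1, 2, 3, 4}
Tree: B1–B2, B2–B3, B2–B4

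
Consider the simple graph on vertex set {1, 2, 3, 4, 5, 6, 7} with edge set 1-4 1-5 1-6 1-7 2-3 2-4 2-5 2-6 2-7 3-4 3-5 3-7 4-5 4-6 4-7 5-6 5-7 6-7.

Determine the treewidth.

A width-4 tree decomposition is:
Bags: B1 = {2, 4, 5, 6, 7}  B2 = {1, 4, 5, 6, 7}  B3 = {2, 3, 4, 5, 7}
Tree: B1–B2, B1–B3
Every bag has size at most 5, so the width is 5 − 1 = 4 and tw(G) ≤ 4. On the other hand G contains the 5-clique {1, 4, 5, 6, 7}. A clique must lie in a single bag of any decomposition, so no decomposition can have width below 4. Combining the bounds, tw(G) = 4.

4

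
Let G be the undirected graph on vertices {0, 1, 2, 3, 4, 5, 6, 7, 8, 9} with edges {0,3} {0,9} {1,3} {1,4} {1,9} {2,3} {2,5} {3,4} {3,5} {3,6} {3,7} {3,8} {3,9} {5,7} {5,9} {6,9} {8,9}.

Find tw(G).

2

A width-2 tree decomposition is:
Bags: B1 = {3, 6, 9}  B2 = {1, 3, 9}  B3 = {3, 5, 9}  B4 = {1, 3, 4}  B5 = {0, 3, 9}  B6 = {3, 8, 9}  B7 = {2, 3, 5}  B8 = {3, 5, 7}
Tree: B1–B2, B2–B3, B2–B4, B2–B5, B5–B6, B3–B7, B3–B8
The largest bag has 3 vertices, giving width 2; this decomposition certifies tw(G) ≤ 2. On the other hand G contains the 3-clique {0, 3, 9}. A clique must lie in a single bag of any decomposition, so no decomposition can have width below 2. Therefore the treewidth is 2.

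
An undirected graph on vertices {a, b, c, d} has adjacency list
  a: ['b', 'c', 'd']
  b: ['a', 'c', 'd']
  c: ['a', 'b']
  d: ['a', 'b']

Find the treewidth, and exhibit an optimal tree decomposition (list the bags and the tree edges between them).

Every bag has size at most 3, so the width is 3 − 1 = 2 and tw(G) ≤ 2. For the lower bound, the 3 vertices {a, b, d} are pairwise adjacent, and any tree decomposition puts a clique entirely inside one bag — forcing width ≥ 2. The upper and lower bounds meet at 2, so that is the treewidth.

Treewidth 2.
One optimal decomposition is:
Bags: B1 = {a, b, c}  B2 = {a, b, d}
Tree: B1–B2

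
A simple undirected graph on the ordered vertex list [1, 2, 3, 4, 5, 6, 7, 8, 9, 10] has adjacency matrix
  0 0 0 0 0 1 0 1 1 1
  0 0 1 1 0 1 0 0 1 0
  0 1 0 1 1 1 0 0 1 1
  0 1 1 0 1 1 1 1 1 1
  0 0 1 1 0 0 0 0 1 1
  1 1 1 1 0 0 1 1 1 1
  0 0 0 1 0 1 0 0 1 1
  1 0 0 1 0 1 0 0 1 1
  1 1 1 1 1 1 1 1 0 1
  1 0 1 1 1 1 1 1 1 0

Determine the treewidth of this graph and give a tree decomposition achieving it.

Every bag has size at most 5, so the width is 5 − 1 = 4 and tw(G) ≤ 4. On the other hand G contains the 5-clique {1, 6, 8, 9, 10}. A clique must lie in a single bag of any decomposition, so no decomposition can have width below 4. The upper and lower bounds meet at 4, so that is the treewidth.

Treewidth 4.
One such decomposition:
Bags: B1 = {4, 6, 8, 9, 10}  B2 = {3, 4, 6, 9, 10}  B3 = {3, 4, 5, 9, 10}  B4 = {2, 3, 4, 6, 9}  B5 = {4, 6, 7, 9, 10}  B6 = {1, 6, 8, 9, 10}
Tree: B1–B2, B2–B3, B2–B4, B1–B5, B1–B6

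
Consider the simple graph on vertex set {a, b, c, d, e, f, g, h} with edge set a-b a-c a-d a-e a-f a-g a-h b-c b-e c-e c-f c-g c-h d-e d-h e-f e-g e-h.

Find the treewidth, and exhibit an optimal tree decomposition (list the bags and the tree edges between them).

Treewidth 3.
One optimal decomposition is:
Bags: B1 = {a, c, e, h}  B2 = {a, c, e, g}  B3 = {a, d, e, h}  B4 = {a, b, c, e}  B5 = {a, c, e, f}
Tree: B1–B2, B1–B3, B2–B4, B1–B5

Every bag has size at most 4, so the width is 4 − 1 = 3 and tw(G) ≤ 3. Conversely, {a, d, e, h} is a clique of size 4, and the vertices of any clique must share a bag in every tree decomposition; so some bag has ≥ 4 vertices and tw(G) ≥ 3. Hence tw(G) = 3 exactly.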